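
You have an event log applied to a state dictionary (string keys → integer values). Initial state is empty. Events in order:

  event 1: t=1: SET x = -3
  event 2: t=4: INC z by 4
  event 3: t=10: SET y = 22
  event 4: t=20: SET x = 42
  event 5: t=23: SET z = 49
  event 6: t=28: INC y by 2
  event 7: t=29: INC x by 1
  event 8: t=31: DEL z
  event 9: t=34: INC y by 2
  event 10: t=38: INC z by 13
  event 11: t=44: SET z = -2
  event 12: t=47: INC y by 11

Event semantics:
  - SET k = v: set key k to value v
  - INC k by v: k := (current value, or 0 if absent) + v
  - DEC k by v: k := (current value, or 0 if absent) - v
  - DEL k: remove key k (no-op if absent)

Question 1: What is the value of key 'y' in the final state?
Answer: 37

Derivation:
Track key 'y' through all 12 events:
  event 1 (t=1: SET x = -3): y unchanged
  event 2 (t=4: INC z by 4): y unchanged
  event 3 (t=10: SET y = 22): y (absent) -> 22
  event 4 (t=20: SET x = 42): y unchanged
  event 5 (t=23: SET z = 49): y unchanged
  event 6 (t=28: INC y by 2): y 22 -> 24
  event 7 (t=29: INC x by 1): y unchanged
  event 8 (t=31: DEL z): y unchanged
  event 9 (t=34: INC y by 2): y 24 -> 26
  event 10 (t=38: INC z by 13): y unchanged
  event 11 (t=44: SET z = -2): y unchanged
  event 12 (t=47: INC y by 11): y 26 -> 37
Final: y = 37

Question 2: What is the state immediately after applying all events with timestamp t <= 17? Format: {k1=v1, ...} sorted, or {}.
Apply events with t <= 17 (3 events):
  after event 1 (t=1: SET x = -3): {x=-3}
  after event 2 (t=4: INC z by 4): {x=-3, z=4}
  after event 3 (t=10: SET y = 22): {x=-3, y=22, z=4}

Answer: {x=-3, y=22, z=4}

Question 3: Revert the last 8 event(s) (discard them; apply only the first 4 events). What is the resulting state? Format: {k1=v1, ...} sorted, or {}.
Keep first 4 events (discard last 8):
  after event 1 (t=1: SET x = -3): {x=-3}
  after event 2 (t=4: INC z by 4): {x=-3, z=4}
  after event 3 (t=10: SET y = 22): {x=-3, y=22, z=4}
  after event 4 (t=20: SET x = 42): {x=42, y=22, z=4}

Answer: {x=42, y=22, z=4}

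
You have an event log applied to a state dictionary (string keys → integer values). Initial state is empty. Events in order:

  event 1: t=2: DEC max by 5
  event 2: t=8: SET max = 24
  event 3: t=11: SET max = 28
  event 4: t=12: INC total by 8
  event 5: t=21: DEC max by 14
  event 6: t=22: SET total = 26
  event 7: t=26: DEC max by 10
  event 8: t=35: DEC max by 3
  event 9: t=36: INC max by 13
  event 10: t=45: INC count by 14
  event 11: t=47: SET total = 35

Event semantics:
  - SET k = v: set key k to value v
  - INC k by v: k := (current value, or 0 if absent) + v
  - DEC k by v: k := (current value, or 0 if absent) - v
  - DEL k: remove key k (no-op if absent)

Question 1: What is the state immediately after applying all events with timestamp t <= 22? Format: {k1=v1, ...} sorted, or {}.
Answer: {max=14, total=26}

Derivation:
Apply events with t <= 22 (6 events):
  after event 1 (t=2: DEC max by 5): {max=-5}
  after event 2 (t=8: SET max = 24): {max=24}
  after event 3 (t=11: SET max = 28): {max=28}
  after event 4 (t=12: INC total by 8): {max=28, total=8}
  after event 5 (t=21: DEC max by 14): {max=14, total=8}
  after event 6 (t=22: SET total = 26): {max=14, total=26}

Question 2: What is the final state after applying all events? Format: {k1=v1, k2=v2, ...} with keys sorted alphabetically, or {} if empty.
  after event 1 (t=2: DEC max by 5): {max=-5}
  after event 2 (t=8: SET max = 24): {max=24}
  after event 3 (t=11: SET max = 28): {max=28}
  after event 4 (t=12: INC total by 8): {max=28, total=8}
  after event 5 (t=21: DEC max by 14): {max=14, total=8}
  after event 6 (t=22: SET total = 26): {max=14, total=26}
  after event 7 (t=26: DEC max by 10): {max=4, total=26}
  after event 8 (t=35: DEC max by 3): {max=1, total=26}
  after event 9 (t=36: INC max by 13): {max=14, total=26}
  after event 10 (t=45: INC count by 14): {count=14, max=14, total=26}
  after event 11 (t=47: SET total = 35): {count=14, max=14, total=35}

Answer: {count=14, max=14, total=35}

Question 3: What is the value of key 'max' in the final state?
Track key 'max' through all 11 events:
  event 1 (t=2: DEC max by 5): max (absent) -> -5
  event 2 (t=8: SET max = 24): max -5 -> 24
  event 3 (t=11: SET max = 28): max 24 -> 28
  event 4 (t=12: INC total by 8): max unchanged
  event 5 (t=21: DEC max by 14): max 28 -> 14
  event 6 (t=22: SET total = 26): max unchanged
  event 7 (t=26: DEC max by 10): max 14 -> 4
  event 8 (t=35: DEC max by 3): max 4 -> 1
  event 9 (t=36: INC max by 13): max 1 -> 14
  event 10 (t=45: INC count by 14): max unchanged
  event 11 (t=47: SET total = 35): max unchanged
Final: max = 14

Answer: 14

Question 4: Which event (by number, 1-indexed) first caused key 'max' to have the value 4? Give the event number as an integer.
Answer: 7

Derivation:
Looking for first event where max becomes 4:
  event 1: max = -5
  event 2: max = 24
  event 3: max = 28
  event 4: max = 28
  event 5: max = 14
  event 6: max = 14
  event 7: max 14 -> 4  <-- first match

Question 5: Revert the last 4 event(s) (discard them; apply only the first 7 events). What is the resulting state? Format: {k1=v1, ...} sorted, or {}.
Keep first 7 events (discard last 4):
  after event 1 (t=2: DEC max by 5): {max=-5}
  after event 2 (t=8: SET max = 24): {max=24}
  after event 3 (t=11: SET max = 28): {max=28}
  after event 4 (t=12: INC total by 8): {max=28, total=8}
  after event 5 (t=21: DEC max by 14): {max=14, total=8}
  after event 6 (t=22: SET total = 26): {max=14, total=26}
  after event 7 (t=26: DEC max by 10): {max=4, total=26}

Answer: {max=4, total=26}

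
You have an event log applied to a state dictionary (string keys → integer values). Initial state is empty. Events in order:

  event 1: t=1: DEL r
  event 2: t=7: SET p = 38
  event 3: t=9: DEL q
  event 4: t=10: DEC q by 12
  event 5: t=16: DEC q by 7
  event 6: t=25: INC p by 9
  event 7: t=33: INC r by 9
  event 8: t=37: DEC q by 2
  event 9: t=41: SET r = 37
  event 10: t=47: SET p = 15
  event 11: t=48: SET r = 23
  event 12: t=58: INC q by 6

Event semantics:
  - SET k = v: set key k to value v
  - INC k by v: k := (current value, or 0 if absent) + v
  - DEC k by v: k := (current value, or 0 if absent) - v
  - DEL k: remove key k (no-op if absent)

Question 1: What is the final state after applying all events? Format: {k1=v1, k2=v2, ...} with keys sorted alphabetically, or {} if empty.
Answer: {p=15, q=-15, r=23}

Derivation:
  after event 1 (t=1: DEL r): {}
  after event 2 (t=7: SET p = 38): {p=38}
  after event 3 (t=9: DEL q): {p=38}
  after event 4 (t=10: DEC q by 12): {p=38, q=-12}
  after event 5 (t=16: DEC q by 7): {p=38, q=-19}
  after event 6 (t=25: INC p by 9): {p=47, q=-19}
  after event 7 (t=33: INC r by 9): {p=47, q=-19, r=9}
  after event 8 (t=37: DEC q by 2): {p=47, q=-21, r=9}
  after event 9 (t=41: SET r = 37): {p=47, q=-21, r=37}
  after event 10 (t=47: SET p = 15): {p=15, q=-21, r=37}
  after event 11 (t=48: SET r = 23): {p=15, q=-21, r=23}
  after event 12 (t=58: INC q by 6): {p=15, q=-15, r=23}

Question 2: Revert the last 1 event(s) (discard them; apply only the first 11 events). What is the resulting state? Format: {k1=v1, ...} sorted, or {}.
Keep first 11 events (discard last 1):
  after event 1 (t=1: DEL r): {}
  after event 2 (t=7: SET p = 38): {p=38}
  after event 3 (t=9: DEL q): {p=38}
  after event 4 (t=10: DEC q by 12): {p=38, q=-12}
  after event 5 (t=16: DEC q by 7): {p=38, q=-19}
  after event 6 (t=25: INC p by 9): {p=47, q=-19}
  after event 7 (t=33: INC r by 9): {p=47, q=-19, r=9}
  after event 8 (t=37: DEC q by 2): {p=47, q=-21, r=9}
  after event 9 (t=41: SET r = 37): {p=47, q=-21, r=37}
  after event 10 (t=47: SET p = 15): {p=15, q=-21, r=37}
  after event 11 (t=48: SET r = 23): {p=15, q=-21, r=23}

Answer: {p=15, q=-21, r=23}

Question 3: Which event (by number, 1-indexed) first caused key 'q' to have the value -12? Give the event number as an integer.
Looking for first event where q becomes -12:
  event 4: q (absent) -> -12  <-- first match

Answer: 4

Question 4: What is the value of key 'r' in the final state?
Answer: 23

Derivation:
Track key 'r' through all 12 events:
  event 1 (t=1: DEL r): r (absent) -> (absent)
  event 2 (t=7: SET p = 38): r unchanged
  event 3 (t=9: DEL q): r unchanged
  event 4 (t=10: DEC q by 12): r unchanged
  event 5 (t=16: DEC q by 7): r unchanged
  event 6 (t=25: INC p by 9): r unchanged
  event 7 (t=33: INC r by 9): r (absent) -> 9
  event 8 (t=37: DEC q by 2): r unchanged
  event 9 (t=41: SET r = 37): r 9 -> 37
  event 10 (t=47: SET p = 15): r unchanged
  event 11 (t=48: SET r = 23): r 37 -> 23
  event 12 (t=58: INC q by 6): r unchanged
Final: r = 23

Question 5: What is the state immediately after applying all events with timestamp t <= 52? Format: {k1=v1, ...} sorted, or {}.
Apply events with t <= 52 (11 events):
  after event 1 (t=1: DEL r): {}
  after event 2 (t=7: SET p = 38): {p=38}
  after event 3 (t=9: DEL q): {p=38}
  after event 4 (t=10: DEC q by 12): {p=38, q=-12}
  after event 5 (t=16: DEC q by 7): {p=38, q=-19}
  after event 6 (t=25: INC p by 9): {p=47, q=-19}
  after event 7 (t=33: INC r by 9): {p=47, q=-19, r=9}
  after event 8 (t=37: DEC q by 2): {p=47, q=-21, r=9}
  after event 9 (t=41: SET r = 37): {p=47, q=-21, r=37}
  after event 10 (t=47: SET p = 15): {p=15, q=-21, r=37}
  after event 11 (t=48: SET r = 23): {p=15, q=-21, r=23}

Answer: {p=15, q=-21, r=23}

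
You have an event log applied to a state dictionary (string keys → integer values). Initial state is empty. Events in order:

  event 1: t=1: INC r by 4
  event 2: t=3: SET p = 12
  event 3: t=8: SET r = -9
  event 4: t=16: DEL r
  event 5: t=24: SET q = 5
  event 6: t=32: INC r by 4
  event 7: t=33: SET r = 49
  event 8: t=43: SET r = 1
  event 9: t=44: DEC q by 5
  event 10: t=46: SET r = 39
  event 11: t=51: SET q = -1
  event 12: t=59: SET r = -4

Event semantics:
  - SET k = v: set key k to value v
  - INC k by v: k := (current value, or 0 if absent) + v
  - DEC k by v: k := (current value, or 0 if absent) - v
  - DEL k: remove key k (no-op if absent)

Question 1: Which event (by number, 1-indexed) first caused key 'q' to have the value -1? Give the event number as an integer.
Looking for first event where q becomes -1:
  event 5: q = 5
  event 6: q = 5
  event 7: q = 5
  event 8: q = 5
  event 9: q = 0
  event 10: q = 0
  event 11: q 0 -> -1  <-- first match

Answer: 11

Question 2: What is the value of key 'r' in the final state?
Answer: -4

Derivation:
Track key 'r' through all 12 events:
  event 1 (t=1: INC r by 4): r (absent) -> 4
  event 2 (t=3: SET p = 12): r unchanged
  event 3 (t=8: SET r = -9): r 4 -> -9
  event 4 (t=16: DEL r): r -9 -> (absent)
  event 5 (t=24: SET q = 5): r unchanged
  event 6 (t=32: INC r by 4): r (absent) -> 4
  event 7 (t=33: SET r = 49): r 4 -> 49
  event 8 (t=43: SET r = 1): r 49 -> 1
  event 9 (t=44: DEC q by 5): r unchanged
  event 10 (t=46: SET r = 39): r 1 -> 39
  event 11 (t=51: SET q = -1): r unchanged
  event 12 (t=59: SET r = -4): r 39 -> -4
Final: r = -4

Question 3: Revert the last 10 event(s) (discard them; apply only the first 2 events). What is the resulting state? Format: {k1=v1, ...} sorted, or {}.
Answer: {p=12, r=4}

Derivation:
Keep first 2 events (discard last 10):
  after event 1 (t=1: INC r by 4): {r=4}
  after event 2 (t=3: SET p = 12): {p=12, r=4}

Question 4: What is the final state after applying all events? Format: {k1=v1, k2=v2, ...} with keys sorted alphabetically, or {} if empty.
Answer: {p=12, q=-1, r=-4}

Derivation:
  after event 1 (t=1: INC r by 4): {r=4}
  after event 2 (t=3: SET p = 12): {p=12, r=4}
  after event 3 (t=8: SET r = -9): {p=12, r=-9}
  after event 4 (t=16: DEL r): {p=12}
  after event 5 (t=24: SET q = 5): {p=12, q=5}
  after event 6 (t=32: INC r by 4): {p=12, q=5, r=4}
  after event 7 (t=33: SET r = 49): {p=12, q=5, r=49}
  after event 8 (t=43: SET r = 1): {p=12, q=5, r=1}
  after event 9 (t=44: DEC q by 5): {p=12, q=0, r=1}
  after event 10 (t=46: SET r = 39): {p=12, q=0, r=39}
  after event 11 (t=51: SET q = -1): {p=12, q=-1, r=39}
  after event 12 (t=59: SET r = -4): {p=12, q=-1, r=-4}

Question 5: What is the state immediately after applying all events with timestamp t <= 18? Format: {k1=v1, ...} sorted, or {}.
Apply events with t <= 18 (4 events):
  after event 1 (t=1: INC r by 4): {r=4}
  after event 2 (t=3: SET p = 12): {p=12, r=4}
  after event 3 (t=8: SET r = -9): {p=12, r=-9}
  after event 4 (t=16: DEL r): {p=12}

Answer: {p=12}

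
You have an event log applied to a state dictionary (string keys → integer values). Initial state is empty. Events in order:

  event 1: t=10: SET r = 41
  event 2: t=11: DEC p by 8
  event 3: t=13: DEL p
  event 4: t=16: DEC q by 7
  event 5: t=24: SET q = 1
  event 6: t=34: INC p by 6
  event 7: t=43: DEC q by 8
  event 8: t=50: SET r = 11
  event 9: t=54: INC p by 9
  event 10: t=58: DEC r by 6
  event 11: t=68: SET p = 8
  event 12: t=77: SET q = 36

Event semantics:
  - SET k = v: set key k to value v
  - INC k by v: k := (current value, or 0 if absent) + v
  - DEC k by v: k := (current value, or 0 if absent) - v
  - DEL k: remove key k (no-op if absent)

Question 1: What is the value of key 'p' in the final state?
Track key 'p' through all 12 events:
  event 1 (t=10: SET r = 41): p unchanged
  event 2 (t=11: DEC p by 8): p (absent) -> -8
  event 3 (t=13: DEL p): p -8 -> (absent)
  event 4 (t=16: DEC q by 7): p unchanged
  event 5 (t=24: SET q = 1): p unchanged
  event 6 (t=34: INC p by 6): p (absent) -> 6
  event 7 (t=43: DEC q by 8): p unchanged
  event 8 (t=50: SET r = 11): p unchanged
  event 9 (t=54: INC p by 9): p 6 -> 15
  event 10 (t=58: DEC r by 6): p unchanged
  event 11 (t=68: SET p = 8): p 15 -> 8
  event 12 (t=77: SET q = 36): p unchanged
Final: p = 8

Answer: 8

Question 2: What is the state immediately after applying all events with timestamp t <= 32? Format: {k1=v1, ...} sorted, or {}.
Apply events with t <= 32 (5 events):
  after event 1 (t=10: SET r = 41): {r=41}
  after event 2 (t=11: DEC p by 8): {p=-8, r=41}
  after event 3 (t=13: DEL p): {r=41}
  after event 4 (t=16: DEC q by 7): {q=-7, r=41}
  after event 5 (t=24: SET q = 1): {q=1, r=41}

Answer: {q=1, r=41}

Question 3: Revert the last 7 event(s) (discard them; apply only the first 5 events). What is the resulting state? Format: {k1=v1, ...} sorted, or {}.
Keep first 5 events (discard last 7):
  after event 1 (t=10: SET r = 41): {r=41}
  after event 2 (t=11: DEC p by 8): {p=-8, r=41}
  after event 3 (t=13: DEL p): {r=41}
  after event 4 (t=16: DEC q by 7): {q=-7, r=41}
  after event 5 (t=24: SET q = 1): {q=1, r=41}

Answer: {q=1, r=41}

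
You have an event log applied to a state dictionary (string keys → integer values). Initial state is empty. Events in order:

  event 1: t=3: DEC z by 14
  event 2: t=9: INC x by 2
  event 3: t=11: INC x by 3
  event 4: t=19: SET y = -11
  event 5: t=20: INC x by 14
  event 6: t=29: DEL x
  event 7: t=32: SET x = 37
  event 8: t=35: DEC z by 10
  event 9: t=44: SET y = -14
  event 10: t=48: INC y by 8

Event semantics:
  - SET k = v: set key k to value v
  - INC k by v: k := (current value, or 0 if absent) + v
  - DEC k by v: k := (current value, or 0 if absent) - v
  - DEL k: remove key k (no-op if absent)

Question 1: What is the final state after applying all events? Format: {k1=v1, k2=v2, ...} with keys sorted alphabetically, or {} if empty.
  after event 1 (t=3: DEC z by 14): {z=-14}
  after event 2 (t=9: INC x by 2): {x=2, z=-14}
  after event 3 (t=11: INC x by 3): {x=5, z=-14}
  after event 4 (t=19: SET y = -11): {x=5, y=-11, z=-14}
  after event 5 (t=20: INC x by 14): {x=19, y=-11, z=-14}
  after event 6 (t=29: DEL x): {y=-11, z=-14}
  after event 7 (t=32: SET x = 37): {x=37, y=-11, z=-14}
  after event 8 (t=35: DEC z by 10): {x=37, y=-11, z=-24}
  after event 9 (t=44: SET y = -14): {x=37, y=-14, z=-24}
  after event 10 (t=48: INC y by 8): {x=37, y=-6, z=-24}

Answer: {x=37, y=-6, z=-24}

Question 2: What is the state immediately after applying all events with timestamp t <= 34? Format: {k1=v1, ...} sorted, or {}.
Answer: {x=37, y=-11, z=-14}

Derivation:
Apply events with t <= 34 (7 events):
  after event 1 (t=3: DEC z by 14): {z=-14}
  after event 2 (t=9: INC x by 2): {x=2, z=-14}
  after event 3 (t=11: INC x by 3): {x=5, z=-14}
  after event 4 (t=19: SET y = -11): {x=5, y=-11, z=-14}
  after event 5 (t=20: INC x by 14): {x=19, y=-11, z=-14}
  after event 6 (t=29: DEL x): {y=-11, z=-14}
  after event 7 (t=32: SET x = 37): {x=37, y=-11, z=-14}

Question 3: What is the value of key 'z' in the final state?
Answer: -24

Derivation:
Track key 'z' through all 10 events:
  event 1 (t=3: DEC z by 14): z (absent) -> -14
  event 2 (t=9: INC x by 2): z unchanged
  event 3 (t=11: INC x by 3): z unchanged
  event 4 (t=19: SET y = -11): z unchanged
  event 5 (t=20: INC x by 14): z unchanged
  event 6 (t=29: DEL x): z unchanged
  event 7 (t=32: SET x = 37): z unchanged
  event 8 (t=35: DEC z by 10): z -14 -> -24
  event 9 (t=44: SET y = -14): z unchanged
  event 10 (t=48: INC y by 8): z unchanged
Final: z = -24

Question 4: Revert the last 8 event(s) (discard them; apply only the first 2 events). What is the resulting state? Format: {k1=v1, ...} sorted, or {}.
Keep first 2 events (discard last 8):
  after event 1 (t=3: DEC z by 14): {z=-14}
  after event 2 (t=9: INC x by 2): {x=2, z=-14}

Answer: {x=2, z=-14}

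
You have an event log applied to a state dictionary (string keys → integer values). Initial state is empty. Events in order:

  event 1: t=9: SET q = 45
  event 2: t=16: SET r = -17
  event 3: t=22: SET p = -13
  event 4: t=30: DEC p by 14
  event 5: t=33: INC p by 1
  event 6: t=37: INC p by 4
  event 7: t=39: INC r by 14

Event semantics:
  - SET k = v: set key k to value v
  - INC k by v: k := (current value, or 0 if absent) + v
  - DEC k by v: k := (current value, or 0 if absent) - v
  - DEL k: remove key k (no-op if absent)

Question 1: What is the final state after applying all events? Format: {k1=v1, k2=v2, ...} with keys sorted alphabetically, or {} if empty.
Answer: {p=-22, q=45, r=-3}

Derivation:
  after event 1 (t=9: SET q = 45): {q=45}
  after event 2 (t=16: SET r = -17): {q=45, r=-17}
  after event 3 (t=22: SET p = -13): {p=-13, q=45, r=-17}
  after event 4 (t=30: DEC p by 14): {p=-27, q=45, r=-17}
  after event 5 (t=33: INC p by 1): {p=-26, q=45, r=-17}
  after event 6 (t=37: INC p by 4): {p=-22, q=45, r=-17}
  after event 7 (t=39: INC r by 14): {p=-22, q=45, r=-3}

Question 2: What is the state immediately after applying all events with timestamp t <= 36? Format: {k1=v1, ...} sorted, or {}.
Answer: {p=-26, q=45, r=-17}

Derivation:
Apply events with t <= 36 (5 events):
  after event 1 (t=9: SET q = 45): {q=45}
  after event 2 (t=16: SET r = -17): {q=45, r=-17}
  after event 3 (t=22: SET p = -13): {p=-13, q=45, r=-17}
  after event 4 (t=30: DEC p by 14): {p=-27, q=45, r=-17}
  after event 5 (t=33: INC p by 1): {p=-26, q=45, r=-17}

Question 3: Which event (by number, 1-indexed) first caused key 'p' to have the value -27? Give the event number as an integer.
Looking for first event where p becomes -27:
  event 3: p = -13
  event 4: p -13 -> -27  <-- first match

Answer: 4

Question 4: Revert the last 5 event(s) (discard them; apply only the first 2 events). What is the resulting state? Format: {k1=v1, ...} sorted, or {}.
Keep first 2 events (discard last 5):
  after event 1 (t=9: SET q = 45): {q=45}
  after event 2 (t=16: SET r = -17): {q=45, r=-17}

Answer: {q=45, r=-17}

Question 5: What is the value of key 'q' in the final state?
Answer: 45

Derivation:
Track key 'q' through all 7 events:
  event 1 (t=9: SET q = 45): q (absent) -> 45
  event 2 (t=16: SET r = -17): q unchanged
  event 3 (t=22: SET p = -13): q unchanged
  event 4 (t=30: DEC p by 14): q unchanged
  event 5 (t=33: INC p by 1): q unchanged
  event 6 (t=37: INC p by 4): q unchanged
  event 7 (t=39: INC r by 14): q unchanged
Final: q = 45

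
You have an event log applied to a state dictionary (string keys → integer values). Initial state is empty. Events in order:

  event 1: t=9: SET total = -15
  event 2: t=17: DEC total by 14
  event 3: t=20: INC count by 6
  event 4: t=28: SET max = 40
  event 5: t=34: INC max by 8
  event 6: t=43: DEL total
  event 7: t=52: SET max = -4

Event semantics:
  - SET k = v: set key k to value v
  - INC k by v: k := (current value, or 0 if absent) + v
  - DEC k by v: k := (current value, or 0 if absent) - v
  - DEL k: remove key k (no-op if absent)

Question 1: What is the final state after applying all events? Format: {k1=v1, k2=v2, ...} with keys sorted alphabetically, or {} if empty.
Answer: {count=6, max=-4}

Derivation:
  after event 1 (t=9: SET total = -15): {total=-15}
  after event 2 (t=17: DEC total by 14): {total=-29}
  after event 3 (t=20: INC count by 6): {count=6, total=-29}
  after event 4 (t=28: SET max = 40): {count=6, max=40, total=-29}
  after event 5 (t=34: INC max by 8): {count=6, max=48, total=-29}
  after event 6 (t=43: DEL total): {count=6, max=48}
  after event 7 (t=52: SET max = -4): {count=6, max=-4}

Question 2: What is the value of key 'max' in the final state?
Track key 'max' through all 7 events:
  event 1 (t=9: SET total = -15): max unchanged
  event 2 (t=17: DEC total by 14): max unchanged
  event 3 (t=20: INC count by 6): max unchanged
  event 4 (t=28: SET max = 40): max (absent) -> 40
  event 5 (t=34: INC max by 8): max 40 -> 48
  event 6 (t=43: DEL total): max unchanged
  event 7 (t=52: SET max = -4): max 48 -> -4
Final: max = -4

Answer: -4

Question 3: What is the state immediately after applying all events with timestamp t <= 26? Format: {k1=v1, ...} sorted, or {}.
Answer: {count=6, total=-29}

Derivation:
Apply events with t <= 26 (3 events):
  after event 1 (t=9: SET total = -15): {total=-15}
  after event 2 (t=17: DEC total by 14): {total=-29}
  after event 3 (t=20: INC count by 6): {count=6, total=-29}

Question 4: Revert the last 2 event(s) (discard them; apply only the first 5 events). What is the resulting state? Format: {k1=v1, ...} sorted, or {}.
Answer: {count=6, max=48, total=-29}

Derivation:
Keep first 5 events (discard last 2):
  after event 1 (t=9: SET total = -15): {total=-15}
  after event 2 (t=17: DEC total by 14): {total=-29}
  after event 3 (t=20: INC count by 6): {count=6, total=-29}
  after event 4 (t=28: SET max = 40): {count=6, max=40, total=-29}
  after event 5 (t=34: INC max by 8): {count=6, max=48, total=-29}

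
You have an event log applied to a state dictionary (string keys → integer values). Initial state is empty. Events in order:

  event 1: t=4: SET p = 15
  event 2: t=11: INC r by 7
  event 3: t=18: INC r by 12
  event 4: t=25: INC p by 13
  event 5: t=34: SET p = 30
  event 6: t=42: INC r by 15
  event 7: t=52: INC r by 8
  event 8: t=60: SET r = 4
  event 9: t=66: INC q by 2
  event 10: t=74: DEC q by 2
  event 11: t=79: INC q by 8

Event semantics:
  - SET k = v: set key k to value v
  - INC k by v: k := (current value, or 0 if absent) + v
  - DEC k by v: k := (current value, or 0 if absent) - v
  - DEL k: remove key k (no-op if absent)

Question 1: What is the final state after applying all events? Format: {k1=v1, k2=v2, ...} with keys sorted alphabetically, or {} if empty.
  after event 1 (t=4: SET p = 15): {p=15}
  after event 2 (t=11: INC r by 7): {p=15, r=7}
  after event 3 (t=18: INC r by 12): {p=15, r=19}
  after event 4 (t=25: INC p by 13): {p=28, r=19}
  after event 5 (t=34: SET p = 30): {p=30, r=19}
  after event 6 (t=42: INC r by 15): {p=30, r=34}
  after event 7 (t=52: INC r by 8): {p=30, r=42}
  after event 8 (t=60: SET r = 4): {p=30, r=4}
  after event 9 (t=66: INC q by 2): {p=30, q=2, r=4}
  after event 10 (t=74: DEC q by 2): {p=30, q=0, r=4}
  after event 11 (t=79: INC q by 8): {p=30, q=8, r=4}

Answer: {p=30, q=8, r=4}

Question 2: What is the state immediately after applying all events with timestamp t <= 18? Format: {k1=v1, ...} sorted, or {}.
Answer: {p=15, r=19}

Derivation:
Apply events with t <= 18 (3 events):
  after event 1 (t=4: SET p = 15): {p=15}
  after event 2 (t=11: INC r by 7): {p=15, r=7}
  after event 3 (t=18: INC r by 12): {p=15, r=19}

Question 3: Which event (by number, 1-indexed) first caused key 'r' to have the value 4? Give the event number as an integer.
Answer: 8

Derivation:
Looking for first event where r becomes 4:
  event 2: r = 7
  event 3: r = 19
  event 4: r = 19
  event 5: r = 19
  event 6: r = 34
  event 7: r = 42
  event 8: r 42 -> 4  <-- first match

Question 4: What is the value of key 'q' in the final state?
Answer: 8

Derivation:
Track key 'q' through all 11 events:
  event 1 (t=4: SET p = 15): q unchanged
  event 2 (t=11: INC r by 7): q unchanged
  event 3 (t=18: INC r by 12): q unchanged
  event 4 (t=25: INC p by 13): q unchanged
  event 5 (t=34: SET p = 30): q unchanged
  event 6 (t=42: INC r by 15): q unchanged
  event 7 (t=52: INC r by 8): q unchanged
  event 8 (t=60: SET r = 4): q unchanged
  event 9 (t=66: INC q by 2): q (absent) -> 2
  event 10 (t=74: DEC q by 2): q 2 -> 0
  event 11 (t=79: INC q by 8): q 0 -> 8
Final: q = 8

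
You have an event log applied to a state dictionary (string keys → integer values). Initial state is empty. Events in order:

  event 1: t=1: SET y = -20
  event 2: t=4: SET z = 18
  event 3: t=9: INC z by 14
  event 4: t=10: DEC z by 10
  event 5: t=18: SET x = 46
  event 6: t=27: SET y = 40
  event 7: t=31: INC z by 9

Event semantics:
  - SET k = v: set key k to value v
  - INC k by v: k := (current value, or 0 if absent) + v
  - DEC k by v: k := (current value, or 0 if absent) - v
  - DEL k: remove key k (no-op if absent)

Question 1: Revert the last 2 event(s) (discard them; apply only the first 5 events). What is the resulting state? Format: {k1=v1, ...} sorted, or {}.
Answer: {x=46, y=-20, z=22}

Derivation:
Keep first 5 events (discard last 2):
  after event 1 (t=1: SET y = -20): {y=-20}
  after event 2 (t=4: SET z = 18): {y=-20, z=18}
  after event 3 (t=9: INC z by 14): {y=-20, z=32}
  after event 4 (t=10: DEC z by 10): {y=-20, z=22}
  after event 5 (t=18: SET x = 46): {x=46, y=-20, z=22}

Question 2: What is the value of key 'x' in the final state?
Answer: 46

Derivation:
Track key 'x' through all 7 events:
  event 1 (t=1: SET y = -20): x unchanged
  event 2 (t=4: SET z = 18): x unchanged
  event 3 (t=9: INC z by 14): x unchanged
  event 4 (t=10: DEC z by 10): x unchanged
  event 5 (t=18: SET x = 46): x (absent) -> 46
  event 6 (t=27: SET y = 40): x unchanged
  event 7 (t=31: INC z by 9): x unchanged
Final: x = 46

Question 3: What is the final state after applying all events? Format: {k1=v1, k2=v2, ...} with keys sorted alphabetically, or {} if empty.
  after event 1 (t=1: SET y = -20): {y=-20}
  after event 2 (t=4: SET z = 18): {y=-20, z=18}
  after event 3 (t=9: INC z by 14): {y=-20, z=32}
  after event 4 (t=10: DEC z by 10): {y=-20, z=22}
  after event 5 (t=18: SET x = 46): {x=46, y=-20, z=22}
  after event 6 (t=27: SET y = 40): {x=46, y=40, z=22}
  after event 7 (t=31: INC z by 9): {x=46, y=40, z=31}

Answer: {x=46, y=40, z=31}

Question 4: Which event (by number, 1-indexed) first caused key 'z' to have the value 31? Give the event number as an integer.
Looking for first event where z becomes 31:
  event 2: z = 18
  event 3: z = 32
  event 4: z = 22
  event 5: z = 22
  event 6: z = 22
  event 7: z 22 -> 31  <-- first match

Answer: 7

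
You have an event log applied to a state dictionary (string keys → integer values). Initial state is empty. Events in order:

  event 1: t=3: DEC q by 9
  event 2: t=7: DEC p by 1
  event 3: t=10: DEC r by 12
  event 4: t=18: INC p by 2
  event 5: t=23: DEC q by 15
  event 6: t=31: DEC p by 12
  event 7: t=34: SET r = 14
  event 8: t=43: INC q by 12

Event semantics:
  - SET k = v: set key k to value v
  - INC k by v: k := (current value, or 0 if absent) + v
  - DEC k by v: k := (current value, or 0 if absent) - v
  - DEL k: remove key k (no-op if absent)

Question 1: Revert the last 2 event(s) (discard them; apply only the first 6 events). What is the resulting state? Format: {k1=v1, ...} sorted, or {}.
Answer: {p=-11, q=-24, r=-12}

Derivation:
Keep first 6 events (discard last 2):
  after event 1 (t=3: DEC q by 9): {q=-9}
  after event 2 (t=7: DEC p by 1): {p=-1, q=-9}
  after event 3 (t=10: DEC r by 12): {p=-1, q=-9, r=-12}
  after event 4 (t=18: INC p by 2): {p=1, q=-9, r=-12}
  after event 5 (t=23: DEC q by 15): {p=1, q=-24, r=-12}
  after event 6 (t=31: DEC p by 12): {p=-11, q=-24, r=-12}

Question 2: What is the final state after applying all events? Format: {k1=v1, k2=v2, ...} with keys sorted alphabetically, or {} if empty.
  after event 1 (t=3: DEC q by 9): {q=-9}
  after event 2 (t=7: DEC p by 1): {p=-1, q=-9}
  after event 3 (t=10: DEC r by 12): {p=-1, q=-9, r=-12}
  after event 4 (t=18: INC p by 2): {p=1, q=-9, r=-12}
  after event 5 (t=23: DEC q by 15): {p=1, q=-24, r=-12}
  after event 6 (t=31: DEC p by 12): {p=-11, q=-24, r=-12}
  after event 7 (t=34: SET r = 14): {p=-11, q=-24, r=14}
  after event 8 (t=43: INC q by 12): {p=-11, q=-12, r=14}

Answer: {p=-11, q=-12, r=14}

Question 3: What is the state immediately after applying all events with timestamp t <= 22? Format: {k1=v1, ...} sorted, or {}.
Apply events with t <= 22 (4 events):
  after event 1 (t=3: DEC q by 9): {q=-9}
  after event 2 (t=7: DEC p by 1): {p=-1, q=-9}
  after event 3 (t=10: DEC r by 12): {p=-1, q=-9, r=-12}
  after event 4 (t=18: INC p by 2): {p=1, q=-9, r=-12}

Answer: {p=1, q=-9, r=-12}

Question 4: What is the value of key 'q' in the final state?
Answer: -12

Derivation:
Track key 'q' through all 8 events:
  event 1 (t=3: DEC q by 9): q (absent) -> -9
  event 2 (t=7: DEC p by 1): q unchanged
  event 3 (t=10: DEC r by 12): q unchanged
  event 4 (t=18: INC p by 2): q unchanged
  event 5 (t=23: DEC q by 15): q -9 -> -24
  event 6 (t=31: DEC p by 12): q unchanged
  event 7 (t=34: SET r = 14): q unchanged
  event 8 (t=43: INC q by 12): q -24 -> -12
Final: q = -12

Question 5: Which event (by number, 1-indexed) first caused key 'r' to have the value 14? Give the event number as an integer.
Looking for first event where r becomes 14:
  event 3: r = -12
  event 4: r = -12
  event 5: r = -12
  event 6: r = -12
  event 7: r -12 -> 14  <-- first match

Answer: 7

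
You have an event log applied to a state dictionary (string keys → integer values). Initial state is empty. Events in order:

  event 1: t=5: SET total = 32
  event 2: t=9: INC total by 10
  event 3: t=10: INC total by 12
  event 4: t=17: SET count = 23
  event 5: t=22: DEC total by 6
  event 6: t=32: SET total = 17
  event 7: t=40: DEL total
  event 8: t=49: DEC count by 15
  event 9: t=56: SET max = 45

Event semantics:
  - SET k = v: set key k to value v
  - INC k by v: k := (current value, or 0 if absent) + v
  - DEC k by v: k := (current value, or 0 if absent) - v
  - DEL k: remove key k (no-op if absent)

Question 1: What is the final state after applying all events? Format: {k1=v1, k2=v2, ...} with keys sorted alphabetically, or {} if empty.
  after event 1 (t=5: SET total = 32): {total=32}
  after event 2 (t=9: INC total by 10): {total=42}
  after event 3 (t=10: INC total by 12): {total=54}
  after event 4 (t=17: SET count = 23): {count=23, total=54}
  after event 5 (t=22: DEC total by 6): {count=23, total=48}
  after event 6 (t=32: SET total = 17): {count=23, total=17}
  after event 7 (t=40: DEL total): {count=23}
  after event 8 (t=49: DEC count by 15): {count=8}
  after event 9 (t=56: SET max = 45): {count=8, max=45}

Answer: {count=8, max=45}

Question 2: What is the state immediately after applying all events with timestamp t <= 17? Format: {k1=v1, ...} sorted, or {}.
Apply events with t <= 17 (4 events):
  after event 1 (t=5: SET total = 32): {total=32}
  after event 2 (t=9: INC total by 10): {total=42}
  after event 3 (t=10: INC total by 12): {total=54}
  after event 4 (t=17: SET count = 23): {count=23, total=54}

Answer: {count=23, total=54}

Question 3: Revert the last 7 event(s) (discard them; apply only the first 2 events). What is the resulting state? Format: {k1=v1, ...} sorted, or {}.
Answer: {total=42}

Derivation:
Keep first 2 events (discard last 7):
  after event 1 (t=5: SET total = 32): {total=32}
  after event 2 (t=9: INC total by 10): {total=42}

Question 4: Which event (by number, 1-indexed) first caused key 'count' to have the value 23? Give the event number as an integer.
Answer: 4

Derivation:
Looking for first event where count becomes 23:
  event 4: count (absent) -> 23  <-- first match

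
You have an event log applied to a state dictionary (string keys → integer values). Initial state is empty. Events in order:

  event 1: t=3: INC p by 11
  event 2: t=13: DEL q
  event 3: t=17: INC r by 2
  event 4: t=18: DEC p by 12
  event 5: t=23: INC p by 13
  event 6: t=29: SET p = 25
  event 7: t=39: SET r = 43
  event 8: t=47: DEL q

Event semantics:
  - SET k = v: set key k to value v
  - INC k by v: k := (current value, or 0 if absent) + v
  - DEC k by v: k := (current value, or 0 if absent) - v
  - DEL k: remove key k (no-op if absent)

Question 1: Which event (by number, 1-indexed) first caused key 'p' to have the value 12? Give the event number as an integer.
Answer: 5

Derivation:
Looking for first event where p becomes 12:
  event 1: p = 11
  event 2: p = 11
  event 3: p = 11
  event 4: p = -1
  event 5: p -1 -> 12  <-- first match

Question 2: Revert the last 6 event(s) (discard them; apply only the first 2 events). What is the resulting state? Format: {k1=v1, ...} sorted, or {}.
Keep first 2 events (discard last 6):
  after event 1 (t=3: INC p by 11): {p=11}
  after event 2 (t=13: DEL q): {p=11}

Answer: {p=11}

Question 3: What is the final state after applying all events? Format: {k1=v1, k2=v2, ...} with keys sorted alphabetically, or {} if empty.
Answer: {p=25, r=43}

Derivation:
  after event 1 (t=3: INC p by 11): {p=11}
  after event 2 (t=13: DEL q): {p=11}
  after event 3 (t=17: INC r by 2): {p=11, r=2}
  after event 4 (t=18: DEC p by 12): {p=-1, r=2}
  after event 5 (t=23: INC p by 13): {p=12, r=2}
  after event 6 (t=29: SET p = 25): {p=25, r=2}
  after event 7 (t=39: SET r = 43): {p=25, r=43}
  after event 8 (t=47: DEL q): {p=25, r=43}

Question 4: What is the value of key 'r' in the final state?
Track key 'r' through all 8 events:
  event 1 (t=3: INC p by 11): r unchanged
  event 2 (t=13: DEL q): r unchanged
  event 3 (t=17: INC r by 2): r (absent) -> 2
  event 4 (t=18: DEC p by 12): r unchanged
  event 5 (t=23: INC p by 13): r unchanged
  event 6 (t=29: SET p = 25): r unchanged
  event 7 (t=39: SET r = 43): r 2 -> 43
  event 8 (t=47: DEL q): r unchanged
Final: r = 43

Answer: 43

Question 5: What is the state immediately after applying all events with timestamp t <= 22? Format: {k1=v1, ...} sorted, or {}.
Answer: {p=-1, r=2}

Derivation:
Apply events with t <= 22 (4 events):
  after event 1 (t=3: INC p by 11): {p=11}
  after event 2 (t=13: DEL q): {p=11}
  after event 3 (t=17: INC r by 2): {p=11, r=2}
  after event 4 (t=18: DEC p by 12): {p=-1, r=2}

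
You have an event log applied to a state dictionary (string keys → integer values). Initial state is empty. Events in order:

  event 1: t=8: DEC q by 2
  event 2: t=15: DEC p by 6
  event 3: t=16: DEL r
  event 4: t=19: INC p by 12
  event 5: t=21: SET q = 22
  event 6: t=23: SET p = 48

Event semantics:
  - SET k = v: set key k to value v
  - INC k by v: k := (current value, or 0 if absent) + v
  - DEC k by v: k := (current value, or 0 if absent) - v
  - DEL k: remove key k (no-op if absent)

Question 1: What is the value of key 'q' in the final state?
Answer: 22

Derivation:
Track key 'q' through all 6 events:
  event 1 (t=8: DEC q by 2): q (absent) -> -2
  event 2 (t=15: DEC p by 6): q unchanged
  event 3 (t=16: DEL r): q unchanged
  event 4 (t=19: INC p by 12): q unchanged
  event 5 (t=21: SET q = 22): q -2 -> 22
  event 6 (t=23: SET p = 48): q unchanged
Final: q = 22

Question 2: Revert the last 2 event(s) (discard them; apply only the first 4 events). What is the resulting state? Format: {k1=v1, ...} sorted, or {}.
Answer: {p=6, q=-2}

Derivation:
Keep first 4 events (discard last 2):
  after event 1 (t=8: DEC q by 2): {q=-2}
  after event 2 (t=15: DEC p by 6): {p=-6, q=-2}
  after event 3 (t=16: DEL r): {p=-6, q=-2}
  after event 4 (t=19: INC p by 12): {p=6, q=-2}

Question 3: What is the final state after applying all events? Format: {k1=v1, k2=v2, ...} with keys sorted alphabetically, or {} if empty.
  after event 1 (t=8: DEC q by 2): {q=-2}
  after event 2 (t=15: DEC p by 6): {p=-6, q=-2}
  after event 3 (t=16: DEL r): {p=-6, q=-2}
  after event 4 (t=19: INC p by 12): {p=6, q=-2}
  after event 5 (t=21: SET q = 22): {p=6, q=22}
  after event 6 (t=23: SET p = 48): {p=48, q=22}

Answer: {p=48, q=22}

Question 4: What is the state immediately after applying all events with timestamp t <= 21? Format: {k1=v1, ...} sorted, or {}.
Apply events with t <= 21 (5 events):
  after event 1 (t=8: DEC q by 2): {q=-2}
  after event 2 (t=15: DEC p by 6): {p=-6, q=-2}
  after event 3 (t=16: DEL r): {p=-6, q=-2}
  after event 4 (t=19: INC p by 12): {p=6, q=-2}
  after event 5 (t=21: SET q = 22): {p=6, q=22}

Answer: {p=6, q=22}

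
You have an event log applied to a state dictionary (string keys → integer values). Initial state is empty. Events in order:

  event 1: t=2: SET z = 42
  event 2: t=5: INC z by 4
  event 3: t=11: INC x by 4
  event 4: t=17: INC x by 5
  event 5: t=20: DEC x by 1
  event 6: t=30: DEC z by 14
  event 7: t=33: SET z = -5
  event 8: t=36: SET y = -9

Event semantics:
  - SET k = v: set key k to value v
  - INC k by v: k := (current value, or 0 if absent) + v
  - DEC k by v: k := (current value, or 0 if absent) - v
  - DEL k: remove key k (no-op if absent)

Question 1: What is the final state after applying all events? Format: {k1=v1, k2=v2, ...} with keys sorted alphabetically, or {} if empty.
Answer: {x=8, y=-9, z=-5}

Derivation:
  after event 1 (t=2: SET z = 42): {z=42}
  after event 2 (t=5: INC z by 4): {z=46}
  after event 3 (t=11: INC x by 4): {x=4, z=46}
  after event 4 (t=17: INC x by 5): {x=9, z=46}
  after event 5 (t=20: DEC x by 1): {x=8, z=46}
  after event 6 (t=30: DEC z by 14): {x=8, z=32}
  after event 7 (t=33: SET z = -5): {x=8, z=-5}
  after event 8 (t=36: SET y = -9): {x=8, y=-9, z=-5}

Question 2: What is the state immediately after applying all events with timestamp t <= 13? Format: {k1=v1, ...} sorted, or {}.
Apply events with t <= 13 (3 events):
  after event 1 (t=2: SET z = 42): {z=42}
  after event 2 (t=5: INC z by 4): {z=46}
  after event 3 (t=11: INC x by 4): {x=4, z=46}

Answer: {x=4, z=46}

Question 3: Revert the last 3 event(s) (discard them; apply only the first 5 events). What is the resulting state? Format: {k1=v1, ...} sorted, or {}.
Keep first 5 events (discard last 3):
  after event 1 (t=2: SET z = 42): {z=42}
  after event 2 (t=5: INC z by 4): {z=46}
  after event 3 (t=11: INC x by 4): {x=4, z=46}
  after event 4 (t=17: INC x by 5): {x=9, z=46}
  after event 5 (t=20: DEC x by 1): {x=8, z=46}

Answer: {x=8, z=46}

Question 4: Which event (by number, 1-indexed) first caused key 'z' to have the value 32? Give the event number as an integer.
Answer: 6

Derivation:
Looking for first event where z becomes 32:
  event 1: z = 42
  event 2: z = 46
  event 3: z = 46
  event 4: z = 46
  event 5: z = 46
  event 6: z 46 -> 32  <-- first match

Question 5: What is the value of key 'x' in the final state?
Answer: 8

Derivation:
Track key 'x' through all 8 events:
  event 1 (t=2: SET z = 42): x unchanged
  event 2 (t=5: INC z by 4): x unchanged
  event 3 (t=11: INC x by 4): x (absent) -> 4
  event 4 (t=17: INC x by 5): x 4 -> 9
  event 5 (t=20: DEC x by 1): x 9 -> 8
  event 6 (t=30: DEC z by 14): x unchanged
  event 7 (t=33: SET z = -5): x unchanged
  event 8 (t=36: SET y = -9): x unchanged
Final: x = 8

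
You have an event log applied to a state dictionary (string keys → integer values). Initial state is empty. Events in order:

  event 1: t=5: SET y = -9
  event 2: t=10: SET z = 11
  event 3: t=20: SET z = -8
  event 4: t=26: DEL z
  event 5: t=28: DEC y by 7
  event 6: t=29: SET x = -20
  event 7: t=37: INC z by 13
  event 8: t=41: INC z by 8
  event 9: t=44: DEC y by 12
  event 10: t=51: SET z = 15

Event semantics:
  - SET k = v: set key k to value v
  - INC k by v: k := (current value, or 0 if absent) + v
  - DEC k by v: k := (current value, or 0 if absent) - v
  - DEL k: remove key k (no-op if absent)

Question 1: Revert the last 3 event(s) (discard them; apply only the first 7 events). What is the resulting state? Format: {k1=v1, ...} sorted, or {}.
Keep first 7 events (discard last 3):
  after event 1 (t=5: SET y = -9): {y=-9}
  after event 2 (t=10: SET z = 11): {y=-9, z=11}
  after event 3 (t=20: SET z = -8): {y=-9, z=-8}
  after event 4 (t=26: DEL z): {y=-9}
  after event 5 (t=28: DEC y by 7): {y=-16}
  after event 6 (t=29: SET x = -20): {x=-20, y=-16}
  after event 7 (t=37: INC z by 13): {x=-20, y=-16, z=13}

Answer: {x=-20, y=-16, z=13}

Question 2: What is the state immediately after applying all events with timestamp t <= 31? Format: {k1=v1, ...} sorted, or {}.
Answer: {x=-20, y=-16}

Derivation:
Apply events with t <= 31 (6 events):
  after event 1 (t=5: SET y = -9): {y=-9}
  after event 2 (t=10: SET z = 11): {y=-9, z=11}
  after event 3 (t=20: SET z = -8): {y=-9, z=-8}
  after event 4 (t=26: DEL z): {y=-9}
  after event 5 (t=28: DEC y by 7): {y=-16}
  after event 6 (t=29: SET x = -20): {x=-20, y=-16}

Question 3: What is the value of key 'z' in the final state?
Track key 'z' through all 10 events:
  event 1 (t=5: SET y = -9): z unchanged
  event 2 (t=10: SET z = 11): z (absent) -> 11
  event 3 (t=20: SET z = -8): z 11 -> -8
  event 4 (t=26: DEL z): z -8 -> (absent)
  event 5 (t=28: DEC y by 7): z unchanged
  event 6 (t=29: SET x = -20): z unchanged
  event 7 (t=37: INC z by 13): z (absent) -> 13
  event 8 (t=41: INC z by 8): z 13 -> 21
  event 9 (t=44: DEC y by 12): z unchanged
  event 10 (t=51: SET z = 15): z 21 -> 15
Final: z = 15

Answer: 15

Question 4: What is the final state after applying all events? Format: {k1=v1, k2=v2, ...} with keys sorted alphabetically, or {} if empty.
Answer: {x=-20, y=-28, z=15}

Derivation:
  after event 1 (t=5: SET y = -9): {y=-9}
  after event 2 (t=10: SET z = 11): {y=-9, z=11}
  after event 3 (t=20: SET z = -8): {y=-9, z=-8}
  after event 4 (t=26: DEL z): {y=-9}
  after event 5 (t=28: DEC y by 7): {y=-16}
  after event 6 (t=29: SET x = -20): {x=-20, y=-16}
  after event 7 (t=37: INC z by 13): {x=-20, y=-16, z=13}
  after event 8 (t=41: INC z by 8): {x=-20, y=-16, z=21}
  after event 9 (t=44: DEC y by 12): {x=-20, y=-28, z=21}
  after event 10 (t=51: SET z = 15): {x=-20, y=-28, z=15}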